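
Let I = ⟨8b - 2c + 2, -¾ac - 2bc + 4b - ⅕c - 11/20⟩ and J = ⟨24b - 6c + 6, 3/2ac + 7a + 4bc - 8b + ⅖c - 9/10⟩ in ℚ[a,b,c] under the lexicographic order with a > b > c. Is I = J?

No, the ideals differ.

Equality of ideals is decidable: compute both reduced Gröbner bases (unique for the ordering) and check whether they agree.
Buchberger on the first generating set:
f_1 = 8b - 2c + 2, LT = b.
f_2 = -¾ac - 2bc + 4b - ⅕c - 11/20, LT = ac.

The S-polynomials (S(f_1,f_2)) all reduce to 0 modulo the current basis, so we have a Gröbner basis.
Inter-reduce: drop elements whose leading term is divisible by another's, tail-reduce, and make monic.
Reduced Gröbner basis: {ac + ⅔c² - 26/15c + 31/15, b - ¼c + ¼}.

Buchberger on the second generating set:
h_1 = 24b - 6c + 6, LT = b.
h_2 = 3/2ac + 7a + 4bc - 8b + ⅖c - 9/10, LT = ac.

The S-polynomials (S(h_1,h_2)) all reduce to 0 modulo the current basis, so we have a Gröbner basis.
Inter-reduce: drop elements whose leading term is divisible by another's, tail-reduce, and make monic.
Reduced Gröbner basis: {ac + 14/3a + ⅔c² - 26/15c + 11/15, b - ¼c + ¼}.

Since the reduced bases disagree, the two ideals are not the same.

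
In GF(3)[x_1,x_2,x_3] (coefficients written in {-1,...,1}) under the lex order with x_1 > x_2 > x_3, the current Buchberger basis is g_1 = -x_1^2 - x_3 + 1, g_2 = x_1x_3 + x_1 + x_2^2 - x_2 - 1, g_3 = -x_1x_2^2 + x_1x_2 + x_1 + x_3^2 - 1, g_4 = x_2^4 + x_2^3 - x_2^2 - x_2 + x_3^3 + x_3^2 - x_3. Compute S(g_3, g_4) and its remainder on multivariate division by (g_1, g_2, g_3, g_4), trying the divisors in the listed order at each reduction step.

S(g_3, g_4) = x_1x_2^3 + x_1x_2 - x_1x_3^3 - x_1x_3^2 + x_1x_3 - x_2^2x_3^2 + x_2^2; remainder on division = 0.

lcm(LM(g_3), LM(g_4)) = x_1x_2^4.
S = (lcm/LT(g_3))·g_3 − (lcm/LT(g_4))·g_4 = x_1x_2^3 + x_1x_2 - x_1x_3^3 - x_1x_3^2 + x_1x_3 - x_2^2x_3^2 + x_2^2.
Reduce S modulo (g_1, g_2, g_3, g_4) in that order:
  leading term x_1x_2^3: subtract (-x_2)·g_3 from x_1x_2^3 + x_1x_2 - x_1x_3^3 - x_1x_3^2 + x_1x_3 - x_2^2x_3^2 + x_2^2 → x_1x_2^2 - x_1x_2 - x_1x_3^3 - x_1x_3^2 + x_1x_3 - x_2^2x_3^2 + x_2^2 + x_2x_3^2 - x_2
  leading term x_1x_2^2: subtract (-1)·g_3 from x_1x_2^2 - x_1x_2 - x_1x_3^3 - x_1x_3^2 + x_1x_3 - x_2^2x_3^2 + x_2^2 + x_2x_3^2 - x_2 → -x_1x_3^3 - x_1x_3^2 + x_1x_3 + x_1 - x_2^2x_3^2 + x_2^2 + x_2x_3^2 - x_2 + x_3^2 - 1
  leading term x_1x_3^3: subtract (-x_3^2)·g_2 from -x_1x_3^3 - x_1x_3^2 + x_1x_3 + x_1 - x_2^2x_3^2 + x_2^2 + x_2x_3^2 - x_2 + x_3^2 - 1 → x_1x_3 + x_1 + x_2^2 - x_2 - 1
  leading term x_1x_3: subtract (1)·g_2 from x_1x_3 + x_1 + x_2^2 - x_2 - 1 → 0
The remainder is 0, so this S-polynomial contributes no new basis element.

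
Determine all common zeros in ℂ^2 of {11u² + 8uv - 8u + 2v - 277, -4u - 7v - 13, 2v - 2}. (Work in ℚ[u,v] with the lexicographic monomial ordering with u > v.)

Compute a lex Gröbner basis by Buchberger's algorithm.
f_1 = 11u² + 8uv - 8u + 2v - 277, LT = u².
f_2 = -4u - 7v - 13, LT = u.
f_3 = 2v - 2, LT = v.

The S-polynomials (S(f_1,f_2), S(f_1,f_3), S(f_2,f_3)) all reduce to 0 modulo the current basis, so we have a Gröbner basis.
Inter-reduce: drop elements whose leading term is divisible by another's, tail-reduce, and make monic.
Reduced Gröbner basis: {u + 5, v - 1}.

A lex Gröbner basis eliminates variables successively. Here v - 1 depends only on v, with roots {1}; lifting each root through the earlier basis elements recovers the full solutions.
  v = 1: the earlier basis element becomes u + 5 = 0, giving u = -5 — point (-5, 1).
Substituting each solution back into the original system confirms all equations vanish.

{(-5, 1)}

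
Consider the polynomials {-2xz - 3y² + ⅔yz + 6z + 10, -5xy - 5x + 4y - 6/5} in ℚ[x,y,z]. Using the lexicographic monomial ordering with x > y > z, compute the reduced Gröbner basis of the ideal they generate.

G = {xy + x - ⅘y + 6/25, xz + 3/2y² - ⅓yz - 3z - 5, y³ - 2/9y²z + y² - 76/45yz - 10/3y - 54/25z - 10/3}

f_1 = -2xz - 3y² + ⅔yz + 6z + 10, LT = xz.
f_2 = -5xy - 5x + 4y - 6/5, LT = xy.

S(f_1,f_2): lcm = xyz. S = -xz + 3/2y³ - ⅓y²z - 11/5yz - 5y - 6/25z.
  leading term xz: subtract (½)·f_1 from -xz + 3/2y³ - ⅓y²z - 11/5yz - 5y - 6/25z → 3/2y³ - ⅓y²z + 3/2y² - 38/15yz - 5y - 81/25z - 5
  leading term y³: no divisor's leading term divides it; move 3/2y³ to the remainder.
  leading term y²z: no divisor's leading term divides it; move -⅓y²z to the remainder.
  leading term y²: no divisor's leading term divides it; move 3/2y² to the remainder.
  leading term yz: no divisor's leading term divides it; move -38/15yz to the remainder.
  leading term y: no divisor's leading term divides it; move -5y to the remainder.
  leading term z: no divisor's leading term divides it; move -81/25z to the remainder.
  leading term 1: no divisor's leading term divides it; move -5 to the remainder.
  remainder 3/2y³ - ⅓y²z + 3/2y² - 38/15yz - 5y - 81/25z - 5 ≠ 0; add g_3 = 3/2y³ - ⅓y²z + 3/2y² - 38/15yz - 5y - 81/25z - 5 to the basis.

The other S-polynomials (S(f_1,g_3), S(f_2,g_3)) all reduce to 0 modulo the current basis, so we have a Gröbner basis.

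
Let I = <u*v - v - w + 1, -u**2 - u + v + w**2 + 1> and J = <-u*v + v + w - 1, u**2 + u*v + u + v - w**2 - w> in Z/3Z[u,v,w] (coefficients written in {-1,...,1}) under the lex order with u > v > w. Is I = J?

Yes, the ideals are equal.

Since reduced Gröbner bases are canonical representatives of ideals under a given ordering, it suffices to compute and compare them.
Buchberger on the first generating set:
f_1 = u*v - v - w + 1, LT = u*v.
f_2 = -u**2 - u + v + w**2 + 1, LT = u**2.

S(f_1,f_2): lcm = u**2*v. S = u*v - u*w + u + v**2 + v*w**2 + v.
  reduce S modulo (f_1, f_2):
  remainder -u*w + u + v**2 + v*w**2 - v + w - 1 ≠ 0; add g_3 = -u*w + u + v**2 + v*w**2 - v + w - 1 to the basis.

S(f_1,g_3): lcm = u*v*w. S = u*v + v**3 + v**2*w**2 - v**2 - v - w**2 + w.
  reduce S modulo (f_1, f_2, g_3):
  remainder v**3 + v**2*w**2 - v**2 - w**2 - w - 1 ≠ 0; add g_4 = v**3 + v**2*w**2 - v**2 - w**2 - w - 1 to the basis.

The other S-polynomials (S(f_2,g_3), S(f_1,g_4), S(f_2,g_4), S(g_3,g_4)) all reduce to 0 modulo the current basis, so we have a Gröbner basis.
Inter-reduce: drop elements whose leading term is divisible by another's, tail-reduce, and make monic.
Reduced Gröbner basis: {u**2 + u - v - w**2 - 1, u*v - v - w + 1, u*w - u - v**2 - v*w**2 + v - w + 1, v**3 + v**2*w**2 - v**2 - w**2 - w - 1}.

Buchberger on the second generating set:
h_1 = -u*v + v + w - 1, LT = u*v.
h_2 = u**2 + u*v + u + v - w**2 - w, LT = u**2.

S(h_1,h_2): lcm = u**2*v. S = -u*v**2 + u*v - u*w + u - v**2 + v*w**2 + v*w.
  reduce S modulo (h_1, h_2):
  remainder -u*w + u + v**2 + v*w**2 - v + w - 1 ≠ 0; add k_3 = -u*w + u + v**2 + v*w**2 - v + w - 1 to the basis.

S(h_1,k_3): lcm = u*v*w. S = u*v + v**3 + v**2*w**2 - v**2 - v - w**2 + w.
  reduce S modulo (h_1, h_2, k_3):
  remainder v**3 + v**2*w**2 - v**2 - w**2 - w - 1 ≠ 0; add k_4 = v**3 + v**2*w**2 - v**2 - w**2 - w - 1 to the basis.

The other S-polynomials (S(h_2,k_3), S(h_1,k_4), S(h_2,k_4), S(k_3,k_4)) all reduce to 0 modulo the current basis, so we have a Gröbner basis.
Inter-reduce: drop elements whose leading term is divisible by another's, tail-reduce, and make monic.
Reduced Gröbner basis: {u**2 + u - v - w**2 - 1, u*v - v - w + 1, u*w - u - v**2 - v*w**2 + v - w + 1, v**3 + v**2*w**2 - v**2 - w**2 - w - 1}.

Same reduced basis, so the two generating sets span the same ideal.
The choice of monomial ordering does not affect the verdict — as long as both bases are computed under the same ordering, their equality decides ideal equality.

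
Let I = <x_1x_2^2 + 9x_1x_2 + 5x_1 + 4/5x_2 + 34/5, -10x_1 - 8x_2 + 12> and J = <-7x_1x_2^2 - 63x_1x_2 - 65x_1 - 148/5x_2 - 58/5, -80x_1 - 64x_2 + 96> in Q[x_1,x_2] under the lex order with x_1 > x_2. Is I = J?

For a fixed monomial order, each ideal has a unique reduced Gröbner basis; comparing bases decides equality.
Buchberger on the first generating set:
f_1 = x_1x_2^2 + 9x_1x_2 + 5x_1 + 4/5x_2 + 34/5, LT = x_1x_2^2.
f_2 = -10x_1 - 8x_2 + 12, LT = x_1.

S(f_1,f_2): lcm = x_1x_2^2. S = 9x_1x_2 + 5x_1 - 4/5x_2^3 + 6/5x_2^2 + 4/5x_2 + 34/5.
  leading term x_1x_2: subtract (-9/10x_2)·f_2 from 9x_1x_2 + 5x_1 - 4/5x_2^3 + 6/5x_2^2 + 4/5x_2 + 34/5 → 5x_1 - 4/5x_2^3 - 6x_2^2 + 58/5x_2 + 34/5
  leading term x_1: subtract (-1/2)·f_2 from 5x_1 - 4/5x_2^3 - 6x_2^2 + 58/5x_2 + 34/5 → -4/5x_2^3 - 6x_2^2 + 38/5x_2 + 64/5
  leading term x_2^3: no divisor's leading term divides it; move -4/5x_2^3 to the remainder.
  leading term x_2^2: no divisor's leading term divides it; move -6x_2^2 to the remainder.
  leading term x_2: no divisor's leading term divides it; move 38/5x_2 to the remainder.
  leading term 1: no divisor's leading term divides it; move 64/5 to the remainder.
  remainder -4/5x_2^3 - 6x_2^2 + 38/5x_2 + 64/5 ≠ 0; add g_3 = -4/5x_2^3 - 6x_2^2 + 38/5x_2 + 64/5 to the basis.

S(f_1,g_3): lcm = x_1x_2^3. S = 3/2x_1x_2^2 + 29/2x_1x_2 + 16x_1 + 4/5x_2^2 + 34/5x_2.
  leading term x_1x_2^2: subtract (3/2)·f_1 from 3/2x_1x_2^2 + 29/2x_1x_2 + 16x_1 + 4/5x_2^2 + 34/5x_2 → x_1x_2 + 17/2x_1 + 4/5x_2^2 + 28/5x_2 - 51/5
  leading term x_1x_2: subtract (-1/10x_2)·f_2 from x_1x_2 + 17/2x_1 + 4/5x_2^2 + 28/5x_2 - 51/5 → 17/2x_1 + 34/5x_2 - 51/5
  leading term x_1: subtract (-17/20)·f_2 from 17/2x_1 + 34/5x_2 - 51/5 → 0
  remainder 0.

S(f_2,g_3): leading monomials are coprime, so the S-polynomial reduces to 0 (Buchberger's first criterion).
Every S-polynomial of the final basis reduces to 0, so we have a Gröbner basis.
Inter-reduce: drop elements whose leading term is divisible by another's, tail-reduce, and make monic.
Reduced Gröbner basis: {x_1 + 4/5x_2 - 6/5, x_2^3 + 15/2x_2^2 - 19/2x_2 - 16}.

Buchberger on the second generating set:
h_1 = -7x_1x_2^2 - 63x_1x_2 - 65x_1 - 148/5x_2 - 58/5, LT = x_1x_2^2.
h_2 = -80x_1 - 64x_2 + 96, LT = x_1.

S(h_1,h_2): lcm = x_1x_2^2. S = 9x_1x_2 + 65/7x_1 - 4/5x_2^3 + 6/5x_2^2 + 148/35x_2 + 58/35.
  leading term x_1x_2: subtract (-9/80x_2)·h_2 from 9x_1x_2 + 65/7x_1 - 4/5x_2^3 + 6/5x_2^2 + 148/35x_2 + 58/35 → 65/7x_1 - 4/5x_2^3 - 6x_2^2 + 526/35x_2 + 58/35
  leading term x_1: subtract (-13/112)·h_2 from 65/7x_1 - 4/5x_2^3 - 6x_2^2 + 526/35x_2 + 58/35 → -4/5x_2^3 - 6x_2^2 + 38/5x_2 + 64/5
  leading term x_2^3: no divisor's leading term divides it; move -4/5x_2^3 to the remainder.
  leading term x_2^2: no divisor's leading term divides it; move -6x_2^2 to the remainder.
  leading term x_2: no divisor's leading term divides it; move 38/5x_2 to the remainder.
  leading term 1: no divisor's leading term divides it; move 64/5 to the remainder.
  remainder -4/5x_2^3 - 6x_2^2 + 38/5x_2 + 64/5 ≠ 0; add k_3 = -4/5x_2^3 - 6x_2^2 + 38/5x_2 + 64/5 to the basis.

S(h_1,k_3): lcm = x_1x_2^3. S = 3/2x_1x_2^2 + 263/14x_1x_2 + 16x_1 + 148/35x_2^2 + 58/35x_2.
  leading term x_1x_2^2: subtract (-3/14)·h_1 from 3/2x_1x_2^2 + 263/14x_1x_2 + 16x_1 + 148/35x_2^2 + 58/35x_2 → 37/7x_1x_2 + 29/14x_1 + 148/35x_2^2 - 164/35x_2 - 87/35
  leading term x_1x_2: subtract (-37/560x_2)·h_2 from 37/7x_1x_2 + 29/14x_1 + 148/35x_2^2 - 164/35x_2 - 87/35 → 29/14x_1 + 58/35x_2 - 87/35
  leading term x_1: subtract (-29/1120)·h_2 from 29/14x_1 + 58/35x_2 - 87/35 → 0
  remainder 0.

S(h_2,k_3): leading monomials are coprime, so the S-polynomial reduces to 0 (Buchberger's first criterion).
Every S-polynomial of the final basis reduces to 0, so we have a Gröbner basis.
Inter-reduce: drop elements whose leading term is divisible by another's, tail-reduce, and make monic.
Reduced Gröbner basis: {x_1 + 4/5x_2 - 6/5, x_2^3 + 15/2x_2^2 - 19/2x_2 - 16}.

These coincide, so the ideals are equal.

Yes, the ideals are equal.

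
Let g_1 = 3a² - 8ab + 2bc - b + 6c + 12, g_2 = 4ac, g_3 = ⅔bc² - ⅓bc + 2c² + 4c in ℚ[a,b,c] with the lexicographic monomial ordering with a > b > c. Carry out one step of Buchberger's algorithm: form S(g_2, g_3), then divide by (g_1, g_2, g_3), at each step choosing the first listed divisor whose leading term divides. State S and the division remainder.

lcm(LM(g_2), LM(g_3)) = abc².
S = (lcm/LT(g_2))·g_2 − (lcm/LT(g_3))·g_3 = ½abc - 3ac² - 6ac.
Reduce S modulo (g_1, g_2, g_3) in that order:
  leading term abc: subtract (⅛b)·g_2 from ½abc - 3ac² - 6ac → -3ac² - 6ac
  leading term ac²: subtract (-¾c)·g_2 from -3ac² - 6ac → -6ac
  leading term ac: subtract (-3/2)·g_2 from -6ac → 0
The remainder is 0, so this S-polynomial contributes no new basis element.

S(g_2, g_3) = ½abc - 3ac² - 6ac; remainder on division = 0.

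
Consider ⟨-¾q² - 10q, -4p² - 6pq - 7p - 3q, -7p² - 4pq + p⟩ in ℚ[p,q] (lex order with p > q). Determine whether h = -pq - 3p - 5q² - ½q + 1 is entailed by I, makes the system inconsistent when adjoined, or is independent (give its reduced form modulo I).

Adjoining -pq - 3p - 5q² - ½q + 1 makes the ideal the whole ring: the system is inconsistent.

First compute the reduced Gröbner basis of I by Buchberger's algorithm.
f_1 = -¾q² - 10q, LT = q².
f_2 = -4p² - 6pq - 7p - 3q, LT = p².
f_3 = -7p² - 4pq + p, LT = p².

S(f_2,f_3): lcm = p². S = 13/14pq + 53/28p + ¾q.
  leading term pq: no divisor's leading term divides it; move 13/14pq to the remainder.
  leading term p: no divisor's leading term divides it; move 53/28p to the remainder.
  leading term q: no divisor's leading term divides it; move ¾q to the remainder.
  remainder 13/14pq + 53/28p + ¾q ≠ 0; add k_4 = 13/14pq + 53/28p + ¾q to the basis.

S(f_1,k_4): lcm = pq². S = 881/78pq - 21/26q².
  leading term pq: subtract (6167/507)·k_4 from 881/78pq - 21/26q² → -46693/2028p - 21/26q² - 6167/676q
  leading term p: no divisor's leading term divides it; move -46693/2028p to the remainder.
  leading term q²: subtract (14/13)·f_1 from -21/26q² - 6167/676q → 1113/676q
  leading term q: no divisor's leading term divides it; move 1113/676q to the remainder.
  remainder -46693/2028p + 1113/676q ≠ 0; add k_5 = -46693/2028p + 1113/676q to the basis.

S(f_2,k_4): lcm = p²q. S = -53/26p² + 3/2pq² + 49/52pq + ¾q².
  leading term p²: subtract (53/104)·f_2 from -53/26p² + 3/2pq² + 49/52pq + ¾q² → 3/2pq² + 4pq + 371/104p + ¾q² + 159/104q
  leading term pq²: subtract (-2p)·f_1 from 3/2pq² + 4pq + 371/104p + ¾q² + 159/104q → -16pq + 371/104p + ¾q² + 159/104q
  leading term pq: subtract (-224/13)·k_4 from -16pq + 371/104p + ¾q² + 159/104q → 3763/104p + ¾q² + 1503/104q
  leading term p: subtract (-2769/1762)·k_5 from 3763/104p + ¾q² + 1503/104q → ¾q² + 390303/22906q
  leading term q²: subtract (-1)·f_1 from ¾q² + 390303/22906q → 161243/22906q
  leading term q: no divisor's leading term divides it; move 161243/22906q to the remainder.
  remainder 161243/22906q ≠ 0; add k_6 = 161243/22906q to the basis.

The other S-polynomials (S(f_1,f_2), S(f_1,f_3), S(f_3,k_4), S(f_1,k_5), S(f_2,k_5), S(f_3,k_5), S(k_4,k_5), S(f_1,k_6), S(f_2,k_6), S(f_3,k_6), S(k_4,k_6), S(k_5,k_6)) all reduce to 0 modulo the current basis, so we have a Gröbner basis.
Inter-reduce: drop elements whose leading term is divisible by another's, tail-reduce, and make monic.
Reduced Gröbner basis: {p, q}.
Label its elements g_1 = p, g_2 = q.

Reduce h = -pq - 3p - 5q² - ½q + 1 modulo G:
  leading term pq: subtract (-q)·g_1 from -pq - 3p - 5q² - ½q + 1 → -3p - 5q² - ½q + 1
  leading term p: subtract (-3)·g_1 from -3p - 5q² - ½q + 1 → -5q² - ½q + 1
  leading term q²: subtract (-5q)·g_2 from -5q² - ½q + 1 → -½q + 1
  leading term q: subtract (-½)·g_2 from -½q + 1 → 1
  leading term 1: no divisor's leading term divides it; move 1 to the remainder.
  normal form = 1.
The normal form is nonzero, so h ∉ I. Since h minus its normal form lies in I, I + (h) = I + (r) where r = 1; decide whether this ideal is the whole ring.
Here r = 1 is a nonzero constant, hence a unit: 1 ∈ I + (h), the Gröbner basis of I + (h) is {1}, and the enlarged system has no common solution — adjoining h is inconsistent.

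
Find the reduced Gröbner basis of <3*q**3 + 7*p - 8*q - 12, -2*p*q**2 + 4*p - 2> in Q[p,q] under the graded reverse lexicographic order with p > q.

This is the nonlinear analogue of row-reducing a linear system.

f_1 = 3*q**3 + 7*p - 8*q - 12, LT = q**3.
f_2 = -2*p*q**2 + 4*p - 2, LT = p*q**2.

S(f_1,f_2): lcm = p*q**3. S = 7/3*p**2 - 2/3*p*q - 4*p - q.
  leading term p**2: no divisor's leading term divides it; move 7/3*p**2 to the remainder.
  leading term p*q: no divisor's leading term divides it; move -2/3*p*q to the remainder.
  leading term p: no divisor's leading term divides it; move -4*p to the remainder.
  leading term q: no divisor's leading term divides it; move -q to the remainder.
  remainder 7/3*p**2 - 2/3*p*q - 4*p - q ≠ 0; add g_3 = 7/3*p**2 - 2/3*p*q - 4*p - q to the basis.

S(f_1,g_3): leading monomials are coprime, so the S-polynomial reduces to 0 (Buchberger's first criterion).
S(f_2,g_3): lcm = p**2*q**2. S = 2/7*p*q**3 + 12/7*p*q**2 + 3/7*q**3 - 2*p**2 + p.
  leading term p*q**3: subtract (2/21*p)·f_1 from 2/7*p*q**3 + 12/7*p*q**2 + 3/7*q**3 - 2*p**2 + p → 12/7*p*q**2 + 3/7*q**3 - 8/3*p**2 + 16/21*p*q + 15/7*p
  leading term p*q**2: subtract (-6/7)·f_2 from 12/7*p*q**2 + 3/7*q**3 - 8/3*p**2 + 16/21*p*q + 15/7*p → 3/7*q**3 - 8/3*p**2 + 16/21*p*q + 39/7*p - 12/7
  leading term q**3: subtract (1/7)·f_1 from 3/7*q**3 - 8/3*p**2 + 16/21*p*q + 39/7*p - 12/7 → -8/3*p**2 + 16/21*p*q + 32/7*p + 8/7*q
  leading term p**2: subtract (-8/7)·g_3 from -8/3*p**2 + 16/21*p*q + 32/7*p + 8/7*q → 0
  remainder 0.

Every S-polynomial of the final basis reduces to 0, so we have a Gröbner basis.

G = {p*q**2 - 2*p + 1, q**3 + 7/3*p - 8/3*q - 4, p**2 - 2/7*p*q - 12/7*p - 3/7*q}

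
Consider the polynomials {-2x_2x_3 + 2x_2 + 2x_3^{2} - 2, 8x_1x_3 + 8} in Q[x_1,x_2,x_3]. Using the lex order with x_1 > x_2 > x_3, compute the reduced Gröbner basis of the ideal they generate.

f_1 = -2x_2x_3 + 2x_2 + 2x_3^{2} - 2, LT = x_2x_3.
f_2 = 8x_1x_3 + 8, LT = x_1x_3.

S(f_1,f_2): lcm = x_1x_2x_3. S = -x_1x_2 - x_1x_3^{2} + x_1 - x_2.
  reduce S modulo (f_1, f_2):
  remainder -x_1x_2 + x_1 - x_2 + x_3 ≠ 0; add g_3 = -x_1x_2 + x_1 - x_2 + x_3 to the basis.

The other S-polynomials (S(f_1,g_3), S(f_2,g_3)) all reduce to 0 modulo the current basis, so we have a Gröbner basis.

G = {x_1x_2 - x_1 + x_2 - x_3, x_1x_3 + 1, x_2x_3 - x_2 - x_3^{2} + 1}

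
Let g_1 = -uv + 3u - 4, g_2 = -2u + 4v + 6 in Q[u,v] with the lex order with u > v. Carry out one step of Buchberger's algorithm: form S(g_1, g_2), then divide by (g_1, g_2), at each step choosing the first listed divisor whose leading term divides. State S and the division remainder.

S(g_1, g_2) = -3u + 2v^2 + 3v + 4; remainder on division = 2v^2 - 3v - 5.

lcm(LM(g_1), LM(g_2)) = uv.
S = (lcm/LT(g_1))·g_1 − (lcm/LT(g_2))·g_2 = -3u + 2v^2 + 3v + 4.
Reduce S modulo (g_1, g_2) in that order:
  leading term u: subtract (3/2)·g_2 from -3u + 2v^2 + 3v + 4 → 2v^2 - 3v - 5
  leading term v^2: no divisor's leading term divides it; move 2v^2 to the remainder.
  leading term v: no divisor's leading term divides it; move -3v to the remainder.
  leading term 1: no divisor's leading term divides it; move -5 to the remainder.
The remainder 2v^2 - 3v - 5 is nonzero, so it would be added as the next basis element.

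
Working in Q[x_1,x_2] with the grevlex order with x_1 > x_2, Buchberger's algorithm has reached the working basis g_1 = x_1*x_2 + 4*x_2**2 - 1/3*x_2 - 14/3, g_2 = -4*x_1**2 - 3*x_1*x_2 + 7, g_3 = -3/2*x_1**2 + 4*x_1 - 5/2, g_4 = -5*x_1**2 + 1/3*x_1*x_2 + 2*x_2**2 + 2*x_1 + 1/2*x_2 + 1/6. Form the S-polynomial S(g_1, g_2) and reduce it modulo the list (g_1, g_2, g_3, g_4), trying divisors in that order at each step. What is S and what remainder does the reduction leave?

S(g_1, g_2) = 13/4*x_1*x_2**2 - 1/3*x_1*x_2 - 14/3*x_1 + 7/4*x_2; remainder on division = -13*x_2**3 + 29/12*x_2**2 - 14/3*x_1 + 605/36*x_2 - 14/9.

lcm(LM(g_1), LM(g_2)) = x_1**2*x_2.
S = (lcm/LT(g_1))·g_1 − (lcm/LT(g_2))·g_2 = 13/4*x_1*x_2**2 - 1/3*x_1*x_2 - 14/3*x_1 + 7/4*x_2.
Reduce S modulo (g_1, g_2, g_3, g_4) in that order:
  leading term x_1*x_2**2: subtract (13/4*x_2)·g_1 from 13/4*x_1*x_2**2 - 1/3*x_1*x_2 - 14/3*x_1 + 7/4*x_2 → -13*x_2**3 - 1/3*x_1*x_2 + 13/12*x_2**2 - 14/3*x_1 + 203/12*x_2
  leading term x_2**3: no divisor's leading term divides it; move -13*x_2**3 to the remainder.
  leading term x_1*x_2: subtract (-1/3)·g_1 from -1/3*x_1*x_2 + 13/12*x_2**2 - 14/3*x_1 + 203/12*x_2 → 29/12*x_2**2 - 14/3*x_1 + 605/36*x_2 - 14/9
  leading term x_2**2: no divisor's leading term divides it; move 29/12*x_2**2 to the remainder.
  leading term x_1: no divisor's leading term divides it; move -14/3*x_1 to the remainder.
  leading term x_2: no divisor's leading term divides it; move 605/36*x_2 to the remainder.
  leading term 1: no divisor's leading term divides it; move -14/9 to the remainder.
The remainder -13*x_2**3 + 29/12*x_2**2 - 14/3*x_1 + 605/36*x_2 - 14/9 is nonzero, so it would be added as the next basis element.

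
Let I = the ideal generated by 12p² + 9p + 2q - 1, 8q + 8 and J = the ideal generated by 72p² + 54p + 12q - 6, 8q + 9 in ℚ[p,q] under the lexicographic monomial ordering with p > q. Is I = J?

For a fixed monomial order, each ideal has a unique reduced Gröbner basis; comparing bases decides equality.
Buchberger on the first generating set:
f_1 = 12p² + 9p + 2q - 1, LT = p².
f_2 = 8q + 8, LT = q.

The S-polynomials (S(f_1,f_2)) all reduce to 0 modulo the current basis, so we have a Gröbner basis.
Inter-reduce: drop elements whose leading term is divisible by another's, tail-reduce, and make monic.
Reduced Gröbner basis: {p² + ¾p - ¼, q + 1}.

Buchberger on the second generating set:
h_1 = 72p² + 54p + 12q - 6, LT = p².
h_2 = 8q + 9, LT = q.

The S-polynomials (S(h_1,h_2)) all reduce to 0 modulo the current basis, so we have a Gröbner basis.
Inter-reduce: drop elements whose leading term is divisible by another's, tail-reduce, and make monic.
Reduced Gröbner basis: {p² + ¾p - 13/48, q + 9/8}.

Since the reduced bases disagree, the two ideals are not the same.

No, the ideals differ.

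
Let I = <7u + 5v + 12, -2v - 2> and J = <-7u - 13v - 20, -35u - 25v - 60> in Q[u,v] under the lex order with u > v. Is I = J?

Yes, the ideals are equal.

Equality of ideals is decidable: compute both reduced Gröbner bases (unique for the ordering) and check whether they agree.
Buchberger on the first generating set:
f_1 = 7u + 5v + 12, LT = u.
f_2 = -2v - 2, LT = v.

The S-polynomials (S(f_1,f_2)) all reduce to 0 modulo the current basis, so we have a Gröbner basis.
Inter-reduce: drop elements whose leading term is divisible by another's, tail-reduce, and make monic.
Reduced Gröbner basis: {u + 1, v + 1}.

Buchberger on the second generating set:
h_1 = -7u - 13v - 20, LT = u.
h_2 = -35u - 25v - 60, LT = u.

S(h_1,h_2): lcm = u. S = \tfrac{8}{7}v + \tfrac{8}{7}.
  leading term v: no divisor's leading term divides it; move \tfrac{8}{7}v to the remainder.
  leading term 1: no divisor's leading term divides it; move \tfrac{8}{7} to the remainder.
  remainder \tfrac{8}{7}v + \tfrac{8}{7} ≠ 0; add k_3 = \tfrac{8}{7}v + \tfrac{8}{7} to the basis.

The other S-polynomials (S(h_1,k_3), S(h_2,k_3)) all reduce to 0 modulo the current basis, so we have a Gröbner basis.
Inter-reduce: drop elements whose leading term is divisible by another's, tail-reduce, and make monic.
Reduced Gröbner basis: {u + 1, v + 1}.

The two bases agree; hence the ideals are identical.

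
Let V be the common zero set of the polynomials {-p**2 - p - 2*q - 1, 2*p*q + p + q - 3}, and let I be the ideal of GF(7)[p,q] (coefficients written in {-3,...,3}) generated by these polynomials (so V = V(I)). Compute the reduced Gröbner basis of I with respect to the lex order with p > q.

G = {p**2 + p + 2*q + 1, p*q - 3*p - 3*q + 2, q**2 - 2}

f_1 = -p**2 - p - 2*q - 1, LT = p**2.
f_2 = 2*p*q + p + q - 3, LT = p*q.

S(f_1,f_2): lcm = p**2*q. S = 3*p**2 - 3*p*q - 2*p + 2*q**2 + q.
  leading term p**2: subtract (-3)·f_1 from 3*p**2 - 3*p*q - 2*p + 2*q**2 + q → -3*p*q + 2*p + 2*q**2 + 2*q - 3
  leading term p*q: subtract (2)·f_2 from -3*p*q + 2*p + 2*q**2 + 2*q - 3 → 2*q**2 + 3
  leading term q**2: no divisor's leading term divides it; move 2*q**2 to the remainder.
  leading term 1: no divisor's leading term divides it; move 3 to the remainder.
  remainder 2*q**2 + 3 ≠ 0; add g_3 = 2*q**2 + 3 to the basis.

The other S-polynomials (S(f_1,g_3), S(f_2,g_3)) all reduce to 0 modulo the current basis, so we have a Gröbner basis.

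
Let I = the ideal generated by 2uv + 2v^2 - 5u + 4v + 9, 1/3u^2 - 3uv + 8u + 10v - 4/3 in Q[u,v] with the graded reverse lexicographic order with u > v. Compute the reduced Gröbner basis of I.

f_1 = 2uv + 2v^2 - 5u + 4v + 9, LT = uv.
f_2 = 1/3u^2 - 3uv + 8u + 10v - 4/3, LT = u^2.

S(f_1,f_2): lcm = u^2v. S = 10uv^2 - 5/2u^2 - 22uv - 30v^2 + 9/2u + 4v.
  leading term uv^2: subtract (5v)·f_1 from 10uv^2 - 5/2u^2 - 22uv - 30v^2 + 9/2u + 4v → -10v^3 - 5/2u^2 + 3uv - 50v^2 + 9/2u - 41v
  leading term v^3: no divisor's leading term divides it; move -10v^3 to the remainder.
  leading term u^2: subtract (-15/2)·f_2 from -5/2u^2 + 3uv - 50v^2 + 9/2u - 41v → -39/2uv - 50v^2 + 129/2u + 34v - 10
  leading term uv: subtract (-39/4)·f_1 from -39/2uv - 50v^2 + 129/2u + 34v - 10 → -61/2v^2 + 63/4u + 73v + 311/4
  leading term v^2: no divisor's leading term divides it; move -61/2v^2 to the remainder.
  leading term u: no divisor's leading term divides it; move 63/4u to the remainder.
  leading term v: no divisor's leading term divides it; move 73v to the remainder.
  leading term 1: no divisor's leading term divides it; move 311/4 to the remainder.
  remainder -10v^3 - 61/2v^2 + 63/4u + 73v + 311/4 ≠ 0; add g_3 = -10v^3 - 61/2v^2 + 63/4u + 73v + 311/4 to the basis.

S(f_1,g_3): lcm = uv^3. S = v^4 - 111/20uv^2 + 2v^3 + 63/40u^2 + 73/10uv + 9/2v^2 + 311/40u.
  leading term v^4: subtract (-1/10v)·g_3 from v^4 - 111/20uv^2 + 2v^3 + 63/40u^2 + 73/10uv + 9/2v^2 + 311/40u → -111/20uv^2 - 21/20v^3 + 63/40u^2 + 71/8uv + 59/5v^2 + 311/40u + 311/40v
  leading term uv^2: subtract (-111/40v)·f_1 from -111/20uv^2 - 21/20v^3 + 63/40u^2 + 71/8uv + 59/5v^2 + 311/40u + 311/40v → 9/2v^3 + 63/40u^2 - 5uv + 229/10v^2 + 311/40u + 131/4v
  leading term v^3: subtract (-9/20)·g_3 from 9/2v^3 + 63/40u^2 - 5uv + 229/10v^2 + 311/40u + 131/4v → 63/40u^2 - 5uv + 367/40v^2 + 1189/80u + 328/5v + 2799/80
  leading term u^2: subtract (189/40)·f_2 from 63/40u^2 - 5uv + 367/40v^2 + 1189/80u + 328/5v + 2799/80 → 367/40uv + 367/40v^2 - 367/16u + 367/20v + 3303/80
  leading term uv: subtract (367/80)·f_1 from 367/40uv + 367/40v^2 - 367/16u + 367/20v + 3303/80 → 0
  remainder 0.

S(f_2,g_3): leading monomials are coprime, so the S-polynomial reduces to 0 (Buchberger's first criterion).
Every S-polynomial of the final basis reduces to 0, so we have a Gröbner basis.

G = {v^3 + 61/20v^2 - 63/40u - 73/10v - 311/40, u^2 + 9v^2 + 3/2u + 48v + 73/2, uv + v^2 - 5/2u + 2v + 9/2}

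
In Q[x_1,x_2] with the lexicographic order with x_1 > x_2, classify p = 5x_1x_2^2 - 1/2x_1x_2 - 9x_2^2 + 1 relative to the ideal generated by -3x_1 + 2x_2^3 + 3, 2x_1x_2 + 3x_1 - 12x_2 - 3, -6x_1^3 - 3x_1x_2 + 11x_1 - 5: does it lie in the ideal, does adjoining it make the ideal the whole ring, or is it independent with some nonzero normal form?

Adjoining 5x_1x_2^2 - 1/2x_1x_2 - 9x_2^2 + 1 makes the ideal the whole ring: the system is inconsistent.

First compute the reduced Gröbner basis of I by Buchberger's algorithm.
f_1 = -3x_1 + 2x_2^3 + 3, LT = x_1.
f_2 = 2x_1x_2 + 3x_1 - 12x_2 - 3, LT = x_1x_2.
f_3 = -6x_1^3 - 3x_1x_2 + 11x_1 - 5, LT = x_1^3.

S(f_1,f_2): lcm = x_1x_2. S = -3/2x_1 - 2/3x_2^4 + 5x_2 + 3/2.
  reduce S modulo (f_1, f_2, f_3):
  remainder -2/3x_2^4 - x_2^3 + 5x_2 ≠ 0; add h_4 = -2/3x_2^4 - x_2^3 + 5x_2 to the basis.

S(f_1,f_3): lcm = x_1^3. S = -2/3x_1^2x_2^3 - x_1^2 - 1/2x_1x_2 + 11/6x_1 - 5/6.
  reduce S modulo (f_1, f_2, f_3, h_4):
  remainder 301/72x_2^3 + 215/4x_2^2 - 969/8x_2 ≠ 0; add h_5 = 301/72x_2^3 + 215/4x_2^2 - 969/8x_2 to the basis.

S(f_2,f_3): lcm = x_1^3x_2. S = 3/2x_1^3 - 6x_1^2x_2 - 3/2x_1^2 - 1/2x_1x_2^2 + 11/6x_1x_2 - 5/6x_2.
  reduce S modulo (f_1, f_2, f_3, h_4, h_5):
  remainder -5121/7x_2^2 + 118187/84x_2 ≠ 0; add h_6 = -5121/7x_2^2 + 118187/84x_2 to the basis.

S(f_2,h_5): lcm = x_1x_2^3. S = -159/14x_1x_2^2 + 8721/301x_1x_2 - 6x_2^3 - 3/2x_2^2.
  reduce S modulo (f_1, f_2, f_3, h_4, h_5, h_6):
  remainder -12693322115/132562206x_2 ≠ 0; add h_7 = -12693322115/132562206x_2 to the basis.

The other S-polynomials (S(f_1,h_4), S(f_2,h_4), S(f_3,h_4), S(f_1,h_5), S(f_3,h_5), S(h_4,h_5), S(f_1,h_6), S(f_2,h_6), S(f_3,h_6), S(h_4,h_6), S(h_5,h_6), S(f_1,h_7), S(f_2,h_7), S(f_3,h_7), S(h_4,h_7), S(h_5,h_7), S(h_6,h_7)) all reduce to 0 modulo the current basis, so we have a Gröbner basis.
Inter-reduce: drop elements whose leading term is divisible by another's, tail-reduce, and make monic.
Reduced Gröbner basis: {x_1 - 1, x_2}.
Label its elements g_1 = x_1 - 1, g_2 = x_2.

Reduce p = 5x_1x_2^2 - 1/2x_1x_2 - 9x_2^2 + 1 modulo G:
  leading term x_1x_2^2: subtract (5x_2^2)·g_1 from 5x_1x_2^2 - 1/2x_1x_2 - 9x_2^2 + 1 → -1/2x_1x_2 - 4x_2^2 + 1
  leading term x_1x_2: subtract (-1/2x_2)·g_1 from -1/2x_1x_2 - 4x_2^2 + 1 → -4x_2^2 - 1/2x_2 + 1
  leading term x_2^2: subtract (-4x_2)·g_2 from -4x_2^2 - 1/2x_2 + 1 → -1/2x_2 + 1
  leading term x_2: subtract (-1/2)·g_2 from -1/2x_2 + 1 → 1
  leading term 1: no divisor's leading term divides it; move 1 to the remainder.
  normal form = 1.
The normal form is nonzero, so p ∉ I. Since p minus its normal form lies in I, I + (p) = I + (r) where r = 1; decide whether this ideal is the whole ring.
Here r = 1 is a nonzero constant, hence a unit: 1 ∈ I + (p), the Gröbner basis of I + (p) is {1}, and the enlarged system has no common solution — adjoining p is inconsistent.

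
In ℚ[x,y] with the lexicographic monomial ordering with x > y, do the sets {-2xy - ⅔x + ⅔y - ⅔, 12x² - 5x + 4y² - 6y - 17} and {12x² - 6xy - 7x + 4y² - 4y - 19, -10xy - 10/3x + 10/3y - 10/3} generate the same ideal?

Yes, the ideals are equal.

For a fixed monomial order, each ideal has a unique reduced Gröbner basis; comparing bases decides equality.
Buchberger on the first generating set:
f_1 = -2xy - ⅔x + ⅔y - ⅔, LT = xy.
f_2 = 12x² - 5x + 4y² - 6y - 17, LT = x².

S(f_1,f_2): lcm = x²y. S = ⅓x² + 1/12xy + ⅓x - ⅓y³ + ½y² + 17/12y.
  reduce S modulo (f_1, f_2):
  remainder 4/9x - ⅓y³ + 7/18y² + 29/18y + 4/9 ≠ 0; add g_3 = 4/9x - ⅓y³ + 7/18y² + 29/18y + 4/9 to the basis.

S(f_1,g_3): lcm = xy. S = ⅓x + ¾y⁴ - ⅞y³ - 29/8y² - 4/3y + ⅓.
  reduce S modulo (f_1, f_2, g_3):
  remainder ¾y⁴ - ⅝y³ - 47/12y² - 61/24y ≠ 0; add g_4 = ¾y⁴ - ⅝y³ - 47/12y² - 61/24y to the basis.

The other S-polynomials (S(f_2,g_3), S(f_1,g_4), S(f_2,g_4), S(g_3,g_4)) all reduce to 0 modulo the current basis, so we have a Gröbner basis.
Inter-reduce: drop elements whose leading term is divisible by another's, tail-reduce, and make monic.
Reduced Gröbner basis: {x - ¾y³ + ⅞y² + 29/8y + 1, y⁴ - ⅚y³ - 47/9y² - 61/18y}.

Buchberger on the second generating set:
h_1 = 12x² - 6xy - 7x + 4y² - 4y - 19, LT = x².
h_2 = -10xy - 10/3x + 10/3y - 10/3, LT = xy.

S(h_1,h_2): lcm = x²y. S = -⅓x² - ½xy² - ¼xy - ⅓x + ⅓y³ - ⅓y² - 19/12y.
  reduce S modulo (h_1, h_2):
  remainder -4/9x + ⅓y³ - 7/18y² - 29/18y - 4/9 ≠ 0; add k_3 = -4/9x + ⅓y³ - 7/18y² - 29/18y - 4/9 to the basis.

S(h_2,k_3): lcm = xy. S = ⅓x + ¾y⁴ - ⅞y³ - 29/8y² - 4/3y + ⅓.
  reduce S modulo (h_1, h_2, k_3):
  remainder ¾y⁴ - ⅝y³ - 47/12y² - 61/24y ≠ 0; add k_4 = ¾y⁴ - ⅝y³ - 47/12y² - 61/24y to the basis.

The other S-polynomials (S(h_1,k_3), S(h_1,k_4), S(h_2,k_4), S(k_3,k_4)) all reduce to 0 modulo the current basis, so we have a Gröbner basis.
Inter-reduce: drop elements whose leading term is divisible by another's, tail-reduce, and make monic.
Reduced Gröbner basis: {x - ¾y³ + ⅞y² + 29/8y + 1, y⁴ - ⅚y³ - 47/9y² - 61/18y}.

The two bases agree; hence the ideals are identical.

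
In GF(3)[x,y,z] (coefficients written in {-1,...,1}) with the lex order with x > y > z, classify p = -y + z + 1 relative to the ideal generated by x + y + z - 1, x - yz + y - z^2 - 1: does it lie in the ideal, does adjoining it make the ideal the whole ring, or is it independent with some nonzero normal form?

First compute the reduced Gröbner basis of I by Buchberger's algorithm.
f_1 = x + y + z - 1, LT = x.
f_2 = x - yz + y - z^2 - 1, LT = x.

S(f_1,f_2): lcm = x. S = yz + z^2 + z.
  reduce S modulo (f_1, f_2):
  remainder yz + z^2 + z ≠ 0; add h_3 = yz + z^2 + z to the basis.

The other S-polynomials (S(f_1,h_3), S(f_2,h_3)) all reduce to 0 modulo the current basis, so we have a Gröbner basis.
Inter-reduce: drop elements whose leading term is divisible by another's, tail-reduce, and make monic.
Reduced Gröbner basis: {x + y + z - 1, yz + z^2 + z}.
Label its elements g_1 = x + y + z - 1, g_2 = yz + z^2 + z.

Reduce p = -y + z + 1 modulo G:
  leading term y: no divisor's leading term divides it; move -y to the remainder.
  leading term z: no divisor's leading term divides it; move z to the remainder.
  leading term 1: no divisor's leading term divides it; move 1 to the remainder.
  normal form = -y + z + 1.
The normal form is nonzero, so p ∉ I. Since p minus its normal form lies in I, I + (p) = I + (r) where r = -y + z + 1; decide whether this ideal is the whole ring.
Run Buchberger on G together with r (pairs among the g_i already reduce to 0 since G is a Gröbner basis):
g_1 = x + y + z - 1, LT = x.
g_2 = yz + z^2 + z, LT = yz.
r = -y + z + 1, LT = y.

S(g_2,r): lcm = yz. S = -z^2 - z.
  reduce S modulo (g_1, g_2, r):
  remainder -z^2 - z ≠ 0; add m_4 = -z^2 - z to the basis.

The other S-polynomials (S(g_1,g_2), S(g_1,r), S(g_1,m_4), S(g_2,m_4), S(r,m_4)) all reduce to 0 modulo the current basis, so we have a Gröbner basis.
Inter-reduce: drop elements whose leading term is divisible by another's, tail-reduce, and make monic.
Reduced Gröbner basis: {x - z, y - z - 1, z^2 + z}.
The reduced Gröbner basis of I + (p) is {x - z, y - z - 1, z^2 + z} ≠ {1}, a proper ideal, so the enlarged system stays consistent: p is independent of I, with normal form -y + z + 1.

-y + z + 1 is independent of I; its normal form modulo I is -y + z + 1.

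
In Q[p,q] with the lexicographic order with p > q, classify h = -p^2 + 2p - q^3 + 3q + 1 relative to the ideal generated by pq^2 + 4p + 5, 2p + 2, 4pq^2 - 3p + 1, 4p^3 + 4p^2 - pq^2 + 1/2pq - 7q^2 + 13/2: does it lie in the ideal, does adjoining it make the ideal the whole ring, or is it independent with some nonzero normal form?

First compute the reduced Gröbner basis of I by Buchberger's algorithm.
f_1 = pq^2 + 4p + 5, LT = pq^2.
f_2 = 2p + 2, LT = p.
f_3 = 4pq^2 - 3p + 1, LT = pq^2.
f_4 = 4p^3 + 4p^2 - pq^2 + 1/2pq - 7q^2 + 13/2, LT = p^3.

S(f_1,f_2): lcm = pq^2. S = 4p - q^2 + 5.
  reduce S modulo (f_1, f_2, f_3, f_4):
  remainder -q^2 + 1 ≠ 0; add k_5 = -q^2 + 1 to the basis.

S(f_1,f_4): lcm = p^3q^2. S = 4p^3 - p^2q^2 + 5p^2 + 1/4pq^4 - 1/8pq^3 + 7/4q^4 - 13/8q^2.
  reduce S modulo (f_1, f_2, f_3, f_4, k_5):
  remainder 1/8q - 1/8 ≠ 0; add k_6 = 1/8q - 1/8 to the basis.

The other S-polynomials (S(f_1,f_3), S(f_2,f_3), S(f_2,f_4), S(f_3,f_4), S(f_1,k_5), S(f_2,k_5), S(f_3,k_5), S(f_4,k_5), S(f_1,k_6), S(f_2,k_6), S(f_3,k_6), S(f_4,k_6), S(k_5,k_6)) all reduce to 0 modulo the current basis, so we have a Gröbner basis.
Inter-reduce: drop elements whose leading term is divisible by another's, tail-reduce, and make monic.
Reduced Gröbner basis: {p + 1, q - 1}.
Label its elements g_1 = p + 1, g_2 = q - 1.

Reduce h = -p^2 + 2p - q^3 + 3q + 1 modulo G:
  leading term p^2: subtract (-p)·g_1 from -p^2 + 2p - q^3 + 3q + 1 → 3p - q^3 + 3q + 1
  leading term p: subtract (3)·g_1 from 3p - q^3 + 3q + 1 → -q^3 + 3q - 2
  leading term q^3: subtract (-q^2)·g_2 from -q^3 + 3q - 2 → -q^2 + 3q - 2
  leading term q^2: subtract (-q)·g_2 from -q^2 + 3q - 2 → 2q - 2
  leading term q: subtract (2)·g_2 from 2q - 2 → 0
  normal form = 0.
Since the normal form is 0, h ∈ I.

-p^2 + 2p - q^3 + 3q + 1 lies in I (it reduces to 0).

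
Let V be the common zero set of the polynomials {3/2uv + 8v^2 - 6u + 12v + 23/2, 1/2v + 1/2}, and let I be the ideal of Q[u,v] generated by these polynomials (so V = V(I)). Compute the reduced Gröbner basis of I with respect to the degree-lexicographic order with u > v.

This is the nonlinear analogue of row-reducing a linear system.

f_1 = 3/2uv + 8v^2 - 6u + 12v + 23/2, LT = uv.
f_2 = 1/2v + 1/2, LT = v.

S(f_1,f_2): lcm = uv. S = 16/3v^2 - 5u + 8v + 23/3.
  leading term v^2: subtract (32/3v)·f_2 from 16/3v^2 - 5u + 8v + 23/3 → -5u + 8/3v + 23/3
  leading term u: no divisor's leading term divides it; move -5u to the remainder.
  leading term v: subtract (16/3)·f_2 from 8/3v + 23/3 → 5
  leading term 1: no divisor's leading term divides it; move 5 to the remainder.
  remainder -5u + 5 ≠ 0; add g_3 = -5u + 5 to the basis.

S(f_1,g_3): lcm = uv. S = 16/3v^2 - 4u + 9v + 23/3.
  leading term v^2: subtract (32/3v)·f_2 from 16/3v^2 - 4u + 9v + 23/3 → -4u + 11/3v + 23/3
  leading term u: subtract (4/5)·g_3 from -4u + 11/3v + 23/3 → 11/3v + 11/3
  leading term v: subtract (22/3)·f_2 from 11/3v + 11/3 → 0
  remainder 0.

S(f_2,g_3): leading monomials are coprime, so the S-polynomial reduces to 0 (Buchberger's first criterion).
Every S-polynomial of the final basis reduces to 0, so we have a Gröbner basis.
Inter-reduce: drop elements whose leading term is divisible by another's, tail-reduce, and make monic.

G = {u - 1, v + 1}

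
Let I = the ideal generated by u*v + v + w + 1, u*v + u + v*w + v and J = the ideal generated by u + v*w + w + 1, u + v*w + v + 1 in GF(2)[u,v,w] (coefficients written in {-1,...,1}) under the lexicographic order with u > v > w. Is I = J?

Since reduced Gröbner bases are canonical representatives of ideals under a given ordering, it suffices to compute and compare them.
Buchberger on the first generating set:
f_1 = u*v + v + w + 1, LT = u*v.
f_2 = u*v + u + v*w + v, LT = u*v.

S(f_1,f_2): lcm = u*v. S = u + v*w + w + 1.
  leading term u: no divisor's leading term divides it; move u to the remainder.
  leading term v*w: no divisor's leading term divides it; move v*w to the remainder.
  leading term w: no divisor's leading term divides it; move w to the remainder.
  leading term 1: no divisor's leading term divides it; move 1 to the remainder.
  remainder u + v*w + w + 1 ≠ 0; add g_3 = u + v*w + w + 1 to the basis.

S(f_1,g_3): lcm = u*v. S = v**2*w + v*w + w + 1.
  leading term v**2*w: no divisor's leading term divides it; move v**2*w to the remainder.
  leading term v*w: no divisor's leading term divides it; move v*w to the remainder.
  leading term w: no divisor's leading term divides it; move w to the remainder.
  leading term 1: no divisor's leading term divides it; move 1 to the remainder.
  remainder v**2*w + v*w + w + 1 ≠ 0; add g_4 = v**2*w + v*w + w + 1 to the basis.

The other S-polynomials (S(f_2,g_3), S(f_1,g_4), S(f_2,g_4), S(g_3,g_4)) all reduce to 0 modulo the current basis, so we have a Gröbner basis.
Inter-reduce: drop elements whose leading term is divisible by another's, tail-reduce, and make monic.
Reduced Gröbner basis: {u + v*w + w + 1, v**2*w + v*w + w + 1}.

Buchberger on the second generating set:
h_1 = u + v*w + w + 1, LT = u.
h_2 = u + v*w + v + 1, LT = u.

S(h_1,h_2): lcm = u. S = v + w.
  leading term v: no divisor's leading term divides it; move v to the remainder.
  leading term w: no divisor's leading term divides it; move w to the remainder.
  remainder v + w ≠ 0; add k_3 = v + w to the basis.

The other S-polynomials (S(h_1,k_3), S(h_2,k_3)) all reduce to 0 modulo the current basis, so we have a Gröbner basis.
Inter-reduce: drop elements whose leading term is divisible by another's, tail-reduce, and make monic.
Reduced Gröbner basis: {u + w**2 + w + 1, v + w}.

These differ, so the ideals are not equal.

No, the ideals differ.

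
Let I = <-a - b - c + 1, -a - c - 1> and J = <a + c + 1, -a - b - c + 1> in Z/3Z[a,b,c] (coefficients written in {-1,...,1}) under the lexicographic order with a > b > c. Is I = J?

Two ideals are equal iff their reduced Gröbner bases coincide (the reduced basis is unique for a fixed ordering).
Buchberger on the first generating set:
f_1 = -a - b - c + 1, LT = a.
f_2 = -a - c - 1, LT = a.

S(f_1,f_2): lcm = a. S = b + 1.
  leading term b: no divisor's leading term divides it; move b to the remainder.
  leading term 1: no divisor's leading term divides it; move 1 to the remainder.
  remainder b + 1 ≠ 0; add g_3 = b + 1 to the basis.

The other S-polynomials (S(f_1,g_3), S(f_2,g_3)) all reduce to 0 modulo the current basis, so we have a Gröbner basis.
Inter-reduce: drop elements whose leading term is divisible by another's, tail-reduce, and make monic.
Reduced Gröbner basis: {a + c + 1, b + 1}.

Buchberger on the second generating set:
h_1 = a + c + 1, LT = a.
h_2 = -a - b - c + 1, LT = a.

S(h_1,h_2): lcm = a. S = -b - 1.
  leading term b: no divisor's leading term divides it; move -b to the remainder.
  leading term 1: no divisor's leading term divides it; move -1 to the remainder.
  remainder -b - 1 ≠ 0; add k_3 = -b - 1 to the basis.

The other S-polynomials (S(h_1,k_3), S(h_2,k_3)) all reduce to 0 modulo the current basis, so we have a Gröbner basis.
Inter-reduce: drop elements whose leading term is divisible by another's, tail-reduce, and make monic.
Reduced Gröbner basis: {a + c + 1, b + 1}.

The two bases agree; hence the ideals are identical.

Yes, the ideals are equal.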